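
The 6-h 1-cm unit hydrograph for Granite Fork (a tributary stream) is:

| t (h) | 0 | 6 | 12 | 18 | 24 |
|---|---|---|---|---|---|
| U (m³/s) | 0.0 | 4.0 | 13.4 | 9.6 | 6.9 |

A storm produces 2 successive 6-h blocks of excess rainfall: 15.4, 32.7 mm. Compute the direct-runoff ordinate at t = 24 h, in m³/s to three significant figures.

By discrete convolution, Q_j = Σ (P_i / 10 mm) · U_{j−i}.
At t = 24 h (j=4): Q = (15.4/10)·6.9 + (32.7/10)·9.6 = 42.0 m³/s.

Q ≈ 42.0 m³/s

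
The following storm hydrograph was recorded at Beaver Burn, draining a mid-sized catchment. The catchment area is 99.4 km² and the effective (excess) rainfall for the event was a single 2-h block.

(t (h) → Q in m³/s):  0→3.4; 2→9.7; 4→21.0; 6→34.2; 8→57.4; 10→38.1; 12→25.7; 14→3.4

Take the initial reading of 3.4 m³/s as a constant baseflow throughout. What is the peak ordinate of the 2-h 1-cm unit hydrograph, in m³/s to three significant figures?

Direct runoff: 0.0, 6.3, 17.6, 30.8, 54.0, 34.7, 22.3, 0.0 m³/s; ΣQ_DR = 165.7 m³/s, peak = 54.0 m³/s.
Runoff depth d = ΣQ_DR·Δt / A = 165.7 × 7200 / (99.4 km²) = 12.00 mm.
The 1-cm UH is the DRH scaled by (10 mm)/d, so U_p = 54.0 × 10/12.00 = 45.0 m³/s.

U_p ≈ 45.0 m³/s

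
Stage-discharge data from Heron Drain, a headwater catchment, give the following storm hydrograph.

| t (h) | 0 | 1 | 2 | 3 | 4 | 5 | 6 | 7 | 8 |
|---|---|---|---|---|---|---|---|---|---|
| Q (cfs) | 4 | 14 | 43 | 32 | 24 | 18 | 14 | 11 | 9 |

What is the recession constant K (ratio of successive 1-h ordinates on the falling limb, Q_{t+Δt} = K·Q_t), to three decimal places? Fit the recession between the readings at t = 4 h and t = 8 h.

K ≈ 0.783

Using the recession-limb readings at t = 4 h and t = 8 h: Q falls from 24 to 9 cfs over 4 intervals.
K = (Q₂/Q₁)^(1/4) = (9/24)^(1/4) = 0.783.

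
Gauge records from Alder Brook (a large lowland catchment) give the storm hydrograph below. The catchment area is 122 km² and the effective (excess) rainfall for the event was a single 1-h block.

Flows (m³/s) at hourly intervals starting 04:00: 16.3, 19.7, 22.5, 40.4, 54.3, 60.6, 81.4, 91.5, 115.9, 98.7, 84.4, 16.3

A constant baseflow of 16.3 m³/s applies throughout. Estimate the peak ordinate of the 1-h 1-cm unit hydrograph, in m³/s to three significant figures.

U_p ≈ 66.7 m³/s

Direct runoff: 0.0, 3.4, 6.2, 24.1, 38.0, 44.3, 65.1, 75.2, 99.6, 82.4, 68.1, 0.0 m³/s; ΣQ_DR = 506.4 m³/s, peak = 99.6 m³/s.
Runoff depth d = ΣQ_DR·Δt / A = 506.4 × 3600 / (122 km²) = 14.94 mm.
The 1-cm UH is the DRH scaled by (10 mm)/d, so U_p = 99.6 × 10/14.94 = 66.7 m³/s.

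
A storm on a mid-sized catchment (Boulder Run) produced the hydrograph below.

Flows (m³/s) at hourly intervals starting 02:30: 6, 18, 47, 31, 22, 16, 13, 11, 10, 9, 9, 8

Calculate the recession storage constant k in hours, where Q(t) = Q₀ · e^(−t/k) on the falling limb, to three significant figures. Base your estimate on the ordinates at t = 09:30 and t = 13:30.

k ≈ 12.6 h

On the falling limb, Q drops from 11 to 8 m³/s between t = 09:30 and t = 13:30 (Δt = 4 h).
k = −Δt / ln(Q₂/Q₁) = −4 / ln(8/11) = 12.6 h.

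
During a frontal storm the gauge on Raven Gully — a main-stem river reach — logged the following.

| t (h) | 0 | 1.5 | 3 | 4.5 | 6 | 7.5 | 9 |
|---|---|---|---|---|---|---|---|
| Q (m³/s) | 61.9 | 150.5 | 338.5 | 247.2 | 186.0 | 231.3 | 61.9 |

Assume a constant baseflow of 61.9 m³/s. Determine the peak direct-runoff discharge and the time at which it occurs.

Subtracting baseflow gives direct-runoff ordinates: 0.0, 88.6, 276.6, 185.3, 124.1, 169.4, 0.0 m³/s.
The maximum is 276.6 m³/s, occurring at the reading for t = 3 h.

Q_p = 276.6 m³/s at t = 3 h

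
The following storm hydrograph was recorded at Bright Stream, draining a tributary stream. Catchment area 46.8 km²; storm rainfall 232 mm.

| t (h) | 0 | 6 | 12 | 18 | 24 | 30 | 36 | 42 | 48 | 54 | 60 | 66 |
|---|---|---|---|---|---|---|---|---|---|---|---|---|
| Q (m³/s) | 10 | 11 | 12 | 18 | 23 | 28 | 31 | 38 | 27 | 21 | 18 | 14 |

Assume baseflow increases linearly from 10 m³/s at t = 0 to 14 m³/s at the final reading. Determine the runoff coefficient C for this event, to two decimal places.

C ≈ 0.21

ΣQ_DR = 107.0 m³/s; V = ΣQ_DR·Δt = 2.311 × 10^6 m³.
Runoff depth d = V / A = 49.38 mm.
C = d / P = 49.38 / 232 = 0.21.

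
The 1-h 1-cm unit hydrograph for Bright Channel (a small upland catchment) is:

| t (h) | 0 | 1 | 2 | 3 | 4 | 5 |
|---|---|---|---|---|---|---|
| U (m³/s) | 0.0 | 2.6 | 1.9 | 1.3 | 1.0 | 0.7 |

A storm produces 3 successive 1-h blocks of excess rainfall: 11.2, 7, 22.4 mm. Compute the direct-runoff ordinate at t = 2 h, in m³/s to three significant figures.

Q ≈ 3.95 m³/s

By discrete convolution, Q_j = Σ (P_i / 10 mm) · U_{j−i}.
At t = 2 h (j=2): Q = (11.2/10)·1.9 + (7/10)·2.6 + (22.4/10)·0.0 = 3.95 m³/s.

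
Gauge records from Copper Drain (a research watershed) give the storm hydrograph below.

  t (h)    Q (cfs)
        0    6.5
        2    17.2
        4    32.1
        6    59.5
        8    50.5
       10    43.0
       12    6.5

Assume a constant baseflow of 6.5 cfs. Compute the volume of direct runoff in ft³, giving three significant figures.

Direct-runoff ordinates (Q − Q_b): 0.0, 10.7, 25.6, 53.0, 44.0, 36.5, 0.0 cfs.
ΣQ_DR = 169.8 cfs.
With Δt = 2 h = 7200 s, V = ΣQ_DR · Δt = 169.8 × 7200 = 1.22 × 10^6 ft³.

V ≈ 1.22 × 10^6 ft³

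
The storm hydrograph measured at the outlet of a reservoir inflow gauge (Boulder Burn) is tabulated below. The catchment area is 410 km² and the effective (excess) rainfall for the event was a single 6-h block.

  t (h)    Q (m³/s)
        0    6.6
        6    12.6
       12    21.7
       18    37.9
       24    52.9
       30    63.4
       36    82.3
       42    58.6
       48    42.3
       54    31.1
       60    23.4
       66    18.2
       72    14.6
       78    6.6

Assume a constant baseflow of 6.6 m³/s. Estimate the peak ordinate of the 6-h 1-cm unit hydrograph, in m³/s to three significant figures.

Direct runoff: 0.0, 6.0, 15.1, 31.3, 46.3, 56.8, 75.7, 52.0, 35.7, 24.5, 16.8, 11.6, 8.0, 0.0 m³/s; ΣQ_DR = 379.8 m³/s, peak = 75.7 m³/s.
Runoff depth d = ΣQ_DR·Δt / A = 379.8 × 21600 / (410 km²) = 20.01 mm.
The 1-cm UH is the DRH scaled by (10 mm)/d, so U_p = 75.7 × 10/20.01 = 37.8 m³/s.

U_p ≈ 37.8 m³/s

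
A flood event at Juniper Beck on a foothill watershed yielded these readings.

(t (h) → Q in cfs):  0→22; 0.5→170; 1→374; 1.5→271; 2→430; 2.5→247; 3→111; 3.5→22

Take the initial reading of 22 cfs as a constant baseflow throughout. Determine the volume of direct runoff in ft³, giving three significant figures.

V ≈ 2.65 × 10^6 ft³

Direct-runoff ordinates (Q − Q_b): 0.0, 148.0, 352.0, 249.0, 408.0, 225.0, 89.0, 0.0 cfs.
ΣQ_DR = 1471 cfs.
With Δt = 0.5 h = 1800 s, V = ΣQ_DR · Δt = 1471 × 1800 = 2.65 × 10^6 ft³.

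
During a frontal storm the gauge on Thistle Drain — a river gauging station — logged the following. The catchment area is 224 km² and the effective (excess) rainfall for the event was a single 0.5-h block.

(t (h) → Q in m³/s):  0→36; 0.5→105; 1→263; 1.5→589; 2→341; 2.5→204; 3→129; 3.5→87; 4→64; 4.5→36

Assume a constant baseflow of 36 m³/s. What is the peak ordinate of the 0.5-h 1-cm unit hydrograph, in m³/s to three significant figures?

Direct runoff: 0.0, 69.0, 227.0, 553.0, 305.0, 168.0, 93.0, 51.0, 28.0, 0.0 m³/s; ΣQ_DR = 1494 m³/s, peak = 553.0 m³/s.
Runoff depth d = ΣQ_DR·Δt / A = 1494 × 1800 / (224 km²) = 12.01 mm.
The 1-cm UH is the DRH scaled by (10 mm)/d, so U_p = 553.0 × 10/12.01 = 461 m³/s.

U_p ≈ 461 m³/s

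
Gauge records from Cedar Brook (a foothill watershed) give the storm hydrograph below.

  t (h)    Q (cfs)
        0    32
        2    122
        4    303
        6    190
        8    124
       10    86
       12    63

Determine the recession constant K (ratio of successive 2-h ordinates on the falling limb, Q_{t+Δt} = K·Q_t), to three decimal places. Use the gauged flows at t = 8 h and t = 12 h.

K ≈ 0.713

Using the recession-limb readings at t = 8 h and t = 12 h: Q falls from 124 to 63 cfs over 2 intervals.
K = (Q₂/Q₁)^(1/2) = (63/124)^(1/2) = 0.713.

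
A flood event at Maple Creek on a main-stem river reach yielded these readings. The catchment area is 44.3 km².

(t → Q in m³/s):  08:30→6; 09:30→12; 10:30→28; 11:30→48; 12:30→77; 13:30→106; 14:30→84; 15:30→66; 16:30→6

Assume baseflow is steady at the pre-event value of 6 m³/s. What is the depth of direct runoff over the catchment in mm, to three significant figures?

Direct runoff: 0.0, 6.0, 22.0, 42.0, 71.0, 100.0, 78.0, 60.0, 0.0 m³/s; ΣQ_DR = 379.0 m³/s.
V = ΣQ_DR · Δt = 379.0 × 3600 s = 1.364 × 10^6 m³.
Over A = 44.3 km², depth = V / A = 30.8 mm.

d ≈ 30.8 mm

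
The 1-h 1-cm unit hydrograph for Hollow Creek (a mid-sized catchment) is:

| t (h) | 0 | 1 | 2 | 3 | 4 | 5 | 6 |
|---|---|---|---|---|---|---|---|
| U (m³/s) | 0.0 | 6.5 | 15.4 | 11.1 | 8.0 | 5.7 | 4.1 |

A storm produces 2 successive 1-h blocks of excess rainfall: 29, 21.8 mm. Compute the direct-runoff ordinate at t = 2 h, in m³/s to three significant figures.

By discrete convolution, Q_j = Σ (P_i / 10 mm) · U_{j−i}.
At t = 2 h (j=2): Q = (29/10)·15.4 + (21.8/10)·6.5 = 58.8 m³/s.

Q ≈ 58.8 m³/s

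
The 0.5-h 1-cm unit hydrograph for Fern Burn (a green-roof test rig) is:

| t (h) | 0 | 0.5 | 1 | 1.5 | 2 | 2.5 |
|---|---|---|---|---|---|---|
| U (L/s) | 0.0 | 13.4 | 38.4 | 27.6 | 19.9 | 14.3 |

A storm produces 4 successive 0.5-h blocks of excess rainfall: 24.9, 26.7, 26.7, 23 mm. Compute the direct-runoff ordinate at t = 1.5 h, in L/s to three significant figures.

By discrete convolution, Q_j = Σ (P_i / 10 mm) · U_{j−i}.
At t = 1.5 h (j=3): Q = (24.9/10)·27.6 + (26.7/10)·38.4 + (26.7/10)·13.4 + (23/10)·0.0 = 207 L/s.

Q ≈ 207 L/s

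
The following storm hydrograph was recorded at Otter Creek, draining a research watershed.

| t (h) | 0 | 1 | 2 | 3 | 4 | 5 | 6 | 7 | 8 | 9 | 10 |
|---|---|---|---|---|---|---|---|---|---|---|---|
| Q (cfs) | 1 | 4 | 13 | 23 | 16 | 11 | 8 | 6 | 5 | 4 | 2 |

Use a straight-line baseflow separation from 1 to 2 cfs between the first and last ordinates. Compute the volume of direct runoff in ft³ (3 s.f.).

Direct-runoff ordinates (Q − Q_b): 0.00, 2.90, 11.80, 21.70, 14.60, 9.50, 6.40, 4.30, 3.20, 2.10, 0.00 cfs.
ΣQ_DR = 76.50 cfs.
With Δt = 1 h = 3600 s, V = ΣQ_DR · Δt = 76.50 × 3600 = 2.75 × 10^5 ft³.

V ≈ 2.75 × 10^5 ft³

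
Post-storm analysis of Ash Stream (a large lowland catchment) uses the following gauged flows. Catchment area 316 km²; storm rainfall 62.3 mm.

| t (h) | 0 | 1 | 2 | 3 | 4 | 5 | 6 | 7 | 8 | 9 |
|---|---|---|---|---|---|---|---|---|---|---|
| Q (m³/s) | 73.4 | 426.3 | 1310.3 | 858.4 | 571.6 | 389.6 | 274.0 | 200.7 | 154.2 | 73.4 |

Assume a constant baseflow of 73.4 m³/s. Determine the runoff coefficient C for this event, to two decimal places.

ΣQ_DR = 3598 m³/s; V = ΣQ_DR·Δt = 1.295 × 10^7 m³.
Runoff depth d = V / A = 40.99 mm.
C = d / P = 40.99 / 62.3 = 0.66.

C ≈ 0.66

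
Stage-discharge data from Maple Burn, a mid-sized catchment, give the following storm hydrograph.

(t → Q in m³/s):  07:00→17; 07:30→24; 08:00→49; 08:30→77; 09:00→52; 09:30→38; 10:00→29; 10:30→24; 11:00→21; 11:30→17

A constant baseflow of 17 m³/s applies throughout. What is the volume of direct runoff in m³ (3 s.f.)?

V ≈ 3.20 × 10^5 m³

Direct-runoff ordinates (Q − Q_b): 0.0, 7.0, 32.0, 60.0, 35.0, 21.0, 12.0, 7.0, 4.0, 0.0 m³/s.
ΣQ_DR = 178.0 m³/s.
With Δt = 0.5 h = 1800 s, V = ΣQ_DR · Δt = 178.0 × 1800 = 3.20 × 10^5 m³.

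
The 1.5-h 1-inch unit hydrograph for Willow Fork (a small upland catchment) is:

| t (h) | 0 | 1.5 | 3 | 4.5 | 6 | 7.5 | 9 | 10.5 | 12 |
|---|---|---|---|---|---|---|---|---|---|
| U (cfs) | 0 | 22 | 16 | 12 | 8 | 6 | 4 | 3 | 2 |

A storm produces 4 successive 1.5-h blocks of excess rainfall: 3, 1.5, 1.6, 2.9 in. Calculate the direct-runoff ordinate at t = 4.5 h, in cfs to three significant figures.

By discrete convolution, Q_j = Σ (P_i / 1 in) · U_{j−i}.
At t = 4.5 h (j=3): Q = (3/1)·12 + (1.5/1)·16 + (1.6/1)·22 + (2.9/1)·0 = 95.2 cfs.

Q ≈ 95.2 cfs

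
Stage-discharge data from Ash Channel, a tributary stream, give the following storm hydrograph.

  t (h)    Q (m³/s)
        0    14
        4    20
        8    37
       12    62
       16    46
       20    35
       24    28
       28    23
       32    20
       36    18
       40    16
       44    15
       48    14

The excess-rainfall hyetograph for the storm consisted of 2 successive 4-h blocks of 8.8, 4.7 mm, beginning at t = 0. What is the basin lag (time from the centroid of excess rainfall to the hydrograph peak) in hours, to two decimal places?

Centroid of excess rainfall: t_c = Σ P_i·t̄_i / ΣP_i = 3.3926 h (block centres at 2, 6 h).
Hydrograph peak occurs at t = 12 h, so basin lag t_L = 12 − 3.3926 = 8.61 h.

t_L ≈ 8.61 h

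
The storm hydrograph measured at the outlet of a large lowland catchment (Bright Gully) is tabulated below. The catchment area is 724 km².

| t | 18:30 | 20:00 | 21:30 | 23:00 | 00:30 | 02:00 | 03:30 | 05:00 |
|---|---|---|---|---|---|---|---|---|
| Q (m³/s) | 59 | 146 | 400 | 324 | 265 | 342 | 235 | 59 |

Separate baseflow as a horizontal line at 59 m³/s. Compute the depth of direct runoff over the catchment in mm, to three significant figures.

d ≈ 10.1 mm

Direct runoff: 0.0, 87.0, 341.0, 265.0, 206.0, 283.0, 176.0, 0.0 m³/s; ΣQ_DR = 1358 m³/s.
V = ΣQ_DR · Δt = 1358 × 5400 s = 7.333 × 10^6 m³.
Over A = 724 km², depth = V / A = 10.1 mm.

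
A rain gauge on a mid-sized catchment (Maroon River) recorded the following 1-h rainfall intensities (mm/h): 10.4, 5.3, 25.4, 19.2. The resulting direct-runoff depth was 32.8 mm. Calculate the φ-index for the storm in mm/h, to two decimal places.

φ ≈ 7.40 mm/h

Only the 3 blocks with intensity above φ contribute runoff: 10.4, 25.4, 19.2 mm/h.
Σ(I−φ)·Δt = d  ⇒  (10.4+25.4+19.2 − 3φ)·1 = 32.8
φ = (55.00 − 32.8/1) / 3 = 7.40 mm/h.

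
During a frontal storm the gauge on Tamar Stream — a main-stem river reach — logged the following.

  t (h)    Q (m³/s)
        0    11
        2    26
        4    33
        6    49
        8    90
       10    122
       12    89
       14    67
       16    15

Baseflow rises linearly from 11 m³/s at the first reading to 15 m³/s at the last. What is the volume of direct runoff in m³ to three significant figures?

Direct-runoff ordinates (Q − Q_b): 0.00, 14.50, 21.00, 36.50, 77.00, 108.50, 75.00, 52.50, 0.00 m³/s.
ΣQ_DR = 385.0 m³/s.
With Δt = 2 h = 7200 s, V = ΣQ_DR · Δt = 385.0 × 7200 = 2.77 × 10^6 m³.

V ≈ 2.77 × 10^6 m³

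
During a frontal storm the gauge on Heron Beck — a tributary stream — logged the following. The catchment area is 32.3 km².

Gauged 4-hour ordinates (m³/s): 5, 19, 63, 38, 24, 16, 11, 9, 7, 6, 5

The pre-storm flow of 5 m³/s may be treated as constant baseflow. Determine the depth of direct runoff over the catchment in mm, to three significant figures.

Direct runoff: 0.0, 14.0, 58.0, 33.0, 19.0, 11.0, 6.0, 4.0, 2.0, 1.0, 0.0 m³/s; ΣQ_DR = 148.0 m³/s.
V = ΣQ_DR · Δt = 148.0 × 14400 s = 2.131 × 10^6 m³.
Over A = 32.3 km², depth = V / A = 66.0 mm.

d ≈ 66.0 mm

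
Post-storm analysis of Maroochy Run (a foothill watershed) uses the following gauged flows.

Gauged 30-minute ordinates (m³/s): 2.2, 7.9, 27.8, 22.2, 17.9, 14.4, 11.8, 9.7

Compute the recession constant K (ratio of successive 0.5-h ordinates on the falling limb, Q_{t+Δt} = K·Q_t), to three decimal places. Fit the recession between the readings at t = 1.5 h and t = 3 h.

Using the recession-limb readings at t = 1.5 h and t = 3 h: Q falls from 22.2 to 11.8 m³/s over 3 intervals.
K = (Q₂/Q₁)^(1/3) = (11.8/22.2)^(1/3) = 0.810.

K ≈ 0.810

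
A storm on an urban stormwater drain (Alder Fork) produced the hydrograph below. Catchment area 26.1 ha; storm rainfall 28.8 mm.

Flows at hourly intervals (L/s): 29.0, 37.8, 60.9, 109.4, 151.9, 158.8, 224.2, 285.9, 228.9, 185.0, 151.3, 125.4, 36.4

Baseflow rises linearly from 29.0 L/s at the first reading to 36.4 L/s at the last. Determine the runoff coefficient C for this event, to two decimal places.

C ≈ 0.65

ΣQ_DR = 1360 L/s; V = ΣQ_DR·Δt = 4.895 × 10^6 L.
Runoff depth d = V / A = 18.76 mm.
C = d / P = 18.76 / 28.8 = 0.65.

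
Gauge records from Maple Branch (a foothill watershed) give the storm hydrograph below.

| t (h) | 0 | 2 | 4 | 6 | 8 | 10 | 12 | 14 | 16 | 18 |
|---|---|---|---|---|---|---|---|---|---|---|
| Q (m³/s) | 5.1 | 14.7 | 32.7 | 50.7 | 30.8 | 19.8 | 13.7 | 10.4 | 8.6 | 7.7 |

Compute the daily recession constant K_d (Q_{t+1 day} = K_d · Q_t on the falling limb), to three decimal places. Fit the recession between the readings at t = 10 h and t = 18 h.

Between t = 10 h and t = 18 h the flow falls from 19.8 to 7.7 m³/s over 4×2 h = 8 h.
Per-interval ratio K = (7.7/19.8)^(1/4) = 0.7897; K_d = K^(24/2) = 0.059.

K_d ≈ 0.059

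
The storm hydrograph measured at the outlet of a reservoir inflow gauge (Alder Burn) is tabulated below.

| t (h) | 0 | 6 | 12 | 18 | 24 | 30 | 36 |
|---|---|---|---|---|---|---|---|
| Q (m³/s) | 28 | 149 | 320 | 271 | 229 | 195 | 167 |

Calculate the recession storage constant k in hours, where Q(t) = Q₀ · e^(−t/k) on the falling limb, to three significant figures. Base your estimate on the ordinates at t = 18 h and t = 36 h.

k ≈ 37.2 h

On the falling limb, Q drops from 271 to 167 m³/s between t = 18 h and t = 36 h (Δt = 18 h).
k = −Δt / ln(Q₂/Q₁) = −18 / ln(167/271) = 37.2 h.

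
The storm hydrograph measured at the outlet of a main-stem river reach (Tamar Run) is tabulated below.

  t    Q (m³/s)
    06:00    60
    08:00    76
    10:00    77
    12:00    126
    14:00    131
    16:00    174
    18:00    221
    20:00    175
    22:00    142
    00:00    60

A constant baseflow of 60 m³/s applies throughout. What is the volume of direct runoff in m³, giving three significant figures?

V ≈ 4.62 × 10^6 m³

Direct-runoff ordinates (Q − Q_b): 0.0, 16.0, 17.0, 66.0, 71.0, 114.0, 161.0, 115.0, 82.0, 0.0 m³/s.
ΣQ_DR = 642.0 m³/s.
With Δt = 2 h = 7200 s, V = ΣQ_DR · Δt = 642.0 × 7200 = 4.62 × 10^6 m³.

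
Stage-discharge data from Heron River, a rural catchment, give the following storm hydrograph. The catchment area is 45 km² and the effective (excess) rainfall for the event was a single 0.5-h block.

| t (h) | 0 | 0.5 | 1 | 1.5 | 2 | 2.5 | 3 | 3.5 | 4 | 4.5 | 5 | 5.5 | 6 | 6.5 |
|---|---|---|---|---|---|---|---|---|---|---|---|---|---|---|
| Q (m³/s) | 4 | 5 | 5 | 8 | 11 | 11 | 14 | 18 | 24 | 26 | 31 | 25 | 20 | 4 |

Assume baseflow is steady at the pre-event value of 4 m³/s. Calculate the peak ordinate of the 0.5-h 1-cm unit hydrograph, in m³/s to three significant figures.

U_p ≈ 45.0 m³/s

Direct runoff: 0.0, 1.0, 1.0, 4.0, 7.0, 7.0, 10.0, 14.0, 20.0, 22.0, 27.0, 21.0, 16.0, 0.0 m³/s; ΣQ_DR = 150.0 m³/s, peak = 27.0 m³/s.
Runoff depth d = ΣQ_DR·Δt / A = 150.0 × 1800 / (45 km²) = 6.000 mm.
The 1-cm UH is the DRH scaled by (10 mm)/d, so U_p = 27.0 × 10/6.000 = 45.0 m³/s.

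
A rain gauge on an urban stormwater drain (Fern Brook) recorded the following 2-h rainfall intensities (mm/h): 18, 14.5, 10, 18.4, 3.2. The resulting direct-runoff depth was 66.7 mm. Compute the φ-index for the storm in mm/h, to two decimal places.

Only the 4 blocks with intensity above φ contribute runoff: 18, 14.5, 10, 18.4 mm/h.
Σ(I−φ)·Δt = d  ⇒  (18+14.5+10+18.4 − 4φ)·2 = 66.7
φ = (60.90 − 66.7/2) / 4 = 6.89 mm/h.

φ ≈ 6.89 mm/h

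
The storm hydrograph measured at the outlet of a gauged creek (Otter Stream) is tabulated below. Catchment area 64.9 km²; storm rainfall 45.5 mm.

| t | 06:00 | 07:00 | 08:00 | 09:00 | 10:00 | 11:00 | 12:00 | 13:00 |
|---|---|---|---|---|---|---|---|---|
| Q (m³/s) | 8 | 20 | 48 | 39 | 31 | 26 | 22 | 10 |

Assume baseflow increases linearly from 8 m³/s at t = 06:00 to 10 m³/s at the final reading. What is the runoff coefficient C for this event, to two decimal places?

ΣQ_DR = 132.0 m³/s; V = ΣQ_DR·Δt = 4.752 × 10^5 m³.
Runoff depth d = V / A = 7.322 mm.
C = d / P = 7.322 / 45.5 = 0.16.

C ≈ 0.16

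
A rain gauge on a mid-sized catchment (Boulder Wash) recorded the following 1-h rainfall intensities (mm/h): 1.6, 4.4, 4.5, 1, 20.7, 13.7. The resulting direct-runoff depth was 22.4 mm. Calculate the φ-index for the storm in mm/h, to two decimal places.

Only the 2 blocks with intensity above φ contribute runoff: 20.7, 13.7 mm/h.
Σ(I−φ)·Δt = d  ⇒  (20.7+13.7 − 2φ)·1 = 22.4
φ = (34.40 − 22.4/1) / 2 = 6.00 mm/h.

φ ≈ 6.00 mm/h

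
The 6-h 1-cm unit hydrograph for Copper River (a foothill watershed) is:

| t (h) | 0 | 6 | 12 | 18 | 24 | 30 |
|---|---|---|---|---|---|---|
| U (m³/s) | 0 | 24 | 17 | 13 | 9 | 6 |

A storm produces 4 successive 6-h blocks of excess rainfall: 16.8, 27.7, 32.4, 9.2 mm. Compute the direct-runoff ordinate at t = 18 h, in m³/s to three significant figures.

Q ≈ 147 m³/s

By discrete convolution, Q_j = Σ (P_i / 10 mm) · U_{j−i}.
At t = 18 h (j=3): Q = (16.8/10)·13 + (27.7/10)·17 + (32.4/10)·24 + (9.2/10)·0 = 147 m³/s.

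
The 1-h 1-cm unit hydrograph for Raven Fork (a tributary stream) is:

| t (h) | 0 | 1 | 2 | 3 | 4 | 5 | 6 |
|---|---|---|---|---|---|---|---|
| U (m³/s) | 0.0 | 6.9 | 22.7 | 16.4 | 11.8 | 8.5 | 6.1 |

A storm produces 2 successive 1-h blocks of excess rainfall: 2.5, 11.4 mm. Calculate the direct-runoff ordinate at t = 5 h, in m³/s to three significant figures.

Q ≈ 15.6 m³/s

By discrete convolution, Q_j = Σ (P_i / 10 mm) · U_{j−i}.
At t = 5 h (j=5): Q = (2.5/10)·8.5 + (11.4/10)·11.8 = 15.6 m³/s.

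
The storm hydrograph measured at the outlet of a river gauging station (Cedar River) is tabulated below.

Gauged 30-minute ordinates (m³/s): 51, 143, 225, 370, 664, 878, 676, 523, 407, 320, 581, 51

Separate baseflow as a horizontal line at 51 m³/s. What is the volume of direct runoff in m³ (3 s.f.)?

V ≈ 7.70 × 10^6 m³

Direct-runoff ordinates (Q − Q_b): 0.0, 92.0, 174.0, 319.0, 613.0, 827.0, 625.0, 472.0, 356.0, 269.0, 530.0, 0.0 m³/s.
ΣQ_DR = 4277 m³/s.
With Δt = 0.5 h = 1800 s, V = ΣQ_DR · Δt = 4277 × 1800 = 7.70 × 10^6 m³.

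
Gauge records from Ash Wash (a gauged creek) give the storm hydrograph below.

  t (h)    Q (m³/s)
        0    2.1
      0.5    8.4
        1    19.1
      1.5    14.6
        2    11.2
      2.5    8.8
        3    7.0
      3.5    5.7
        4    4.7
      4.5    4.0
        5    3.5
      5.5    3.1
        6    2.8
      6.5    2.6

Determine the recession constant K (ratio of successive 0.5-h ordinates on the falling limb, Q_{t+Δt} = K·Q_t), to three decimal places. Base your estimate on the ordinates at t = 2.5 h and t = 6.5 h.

K ≈ 0.859

Using the recession-limb readings at t = 2.5 h and t = 6.5 h: Q falls from 8.8 to 2.6 m³/s over 8 intervals.
K = (Q₂/Q₁)^(1/8) = (2.6/8.8)^(1/8) = 0.859.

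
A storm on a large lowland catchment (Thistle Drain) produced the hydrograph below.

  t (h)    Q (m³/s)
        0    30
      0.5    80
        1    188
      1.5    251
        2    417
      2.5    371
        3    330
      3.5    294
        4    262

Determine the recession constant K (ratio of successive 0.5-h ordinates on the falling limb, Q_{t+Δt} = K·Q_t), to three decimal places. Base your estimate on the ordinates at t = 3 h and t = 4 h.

Using the recession-limb readings at t = 3 h and t = 4 h: Q falls from 330 to 262 m³/s over 2 intervals.
K = (Q₂/Q₁)^(1/2) = (262/330)^(1/2) = 0.891.

K ≈ 0.891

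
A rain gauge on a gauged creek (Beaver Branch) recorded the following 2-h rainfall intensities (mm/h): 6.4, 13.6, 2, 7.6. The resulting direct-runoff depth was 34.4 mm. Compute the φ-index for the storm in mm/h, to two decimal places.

φ ≈ 3.47 mm/h

Only the 3 blocks with intensity above φ contribute runoff: 6.4, 13.6, 7.6 mm/h.
Σ(I−φ)·Δt = d  ⇒  (6.4+13.6+7.6 − 3φ)·2 = 34.4
φ = (27.60 − 34.4/2) / 3 = 3.47 mm/h.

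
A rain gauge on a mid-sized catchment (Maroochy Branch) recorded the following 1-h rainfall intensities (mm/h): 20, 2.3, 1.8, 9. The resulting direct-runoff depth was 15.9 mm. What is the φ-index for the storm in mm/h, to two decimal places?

Only the 2 blocks with intensity above φ contribute runoff: 20, 9 mm/h.
Σ(I−φ)·Δt = d  ⇒  (20+9 − 2φ)·1 = 15.9
φ = (29.00 − 15.9/1) / 2 = 6.55 mm/h.

φ ≈ 6.55 mm/h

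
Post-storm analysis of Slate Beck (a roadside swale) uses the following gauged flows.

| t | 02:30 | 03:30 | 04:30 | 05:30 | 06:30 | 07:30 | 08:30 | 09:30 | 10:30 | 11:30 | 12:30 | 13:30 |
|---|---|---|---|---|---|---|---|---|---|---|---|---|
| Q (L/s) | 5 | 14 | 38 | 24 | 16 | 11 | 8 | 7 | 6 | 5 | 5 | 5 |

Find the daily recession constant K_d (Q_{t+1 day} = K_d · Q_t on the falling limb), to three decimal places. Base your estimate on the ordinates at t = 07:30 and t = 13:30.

K_d ≈ 0.043

Between t = 07:30 and t = 13:30 the flow falls from 11 to 5 L/s over 6×1 h = 6 h.
Per-interval ratio K = (5/11)^(1/6) = 0.8769; K_d = K^(24/1) = 0.043.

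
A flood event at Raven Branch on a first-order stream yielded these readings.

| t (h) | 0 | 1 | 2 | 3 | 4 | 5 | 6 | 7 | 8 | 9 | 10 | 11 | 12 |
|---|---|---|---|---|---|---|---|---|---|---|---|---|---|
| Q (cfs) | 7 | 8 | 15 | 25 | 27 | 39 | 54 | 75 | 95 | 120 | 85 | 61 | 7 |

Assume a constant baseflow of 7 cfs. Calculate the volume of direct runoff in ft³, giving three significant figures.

Direct-runoff ordinates (Q − Q_b): 0.0, 1.0, 8.0, 18.0, 20.0, 32.0, 47.0, 68.0, 88.0, 113.0, 78.0, 54.0, 0.0 cfs.
ΣQ_DR = 527.0 cfs.
With Δt = 1 h = 3600 s, V = ΣQ_DR · Δt = 527.0 × 3600 = 1.90 × 10^6 ft³.

V ≈ 1.90 × 10^6 ft³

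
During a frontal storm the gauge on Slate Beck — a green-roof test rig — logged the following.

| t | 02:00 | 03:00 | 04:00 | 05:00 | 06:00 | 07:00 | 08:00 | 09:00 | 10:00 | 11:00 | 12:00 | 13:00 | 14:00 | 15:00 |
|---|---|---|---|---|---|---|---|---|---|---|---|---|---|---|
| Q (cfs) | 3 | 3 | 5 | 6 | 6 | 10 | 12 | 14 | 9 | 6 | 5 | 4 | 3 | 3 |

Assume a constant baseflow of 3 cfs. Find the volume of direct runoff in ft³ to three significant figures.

V ≈ 1.69 × 10^5 ft³

Direct-runoff ordinates (Q − Q_b): 0.0, 0.0, 2.0, 3.0, 3.0, 7.0, 9.0, 11.0, 6.0, 3.0, 2.0, 1.0, 0.0, 0.0 cfs.
ΣQ_DR = 47.00 cfs.
With Δt = 1 h = 3600 s, V = ΣQ_DR · Δt = 47.00 × 3600 = 1.69 × 10^5 ft³.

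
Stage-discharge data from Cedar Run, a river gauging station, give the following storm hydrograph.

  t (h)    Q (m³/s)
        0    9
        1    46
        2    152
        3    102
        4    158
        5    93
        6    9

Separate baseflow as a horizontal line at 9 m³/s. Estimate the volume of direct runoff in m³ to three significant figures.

V ≈ 1.82 × 10^6 m³

Direct-runoff ordinates (Q − Q_b): 0.0, 37.0, 143.0, 93.0, 149.0, 84.0, 0.0 m³/s.
ΣQ_DR = 506.0 m³/s.
With Δt = 1 h = 3600 s, V = ΣQ_DR · Δt = 506.0 × 3600 = 1.82 × 10^6 m³.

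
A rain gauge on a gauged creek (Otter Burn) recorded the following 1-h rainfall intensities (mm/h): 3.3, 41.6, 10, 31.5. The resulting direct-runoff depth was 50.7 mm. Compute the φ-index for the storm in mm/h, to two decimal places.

Only the 2 blocks with intensity above φ contribute runoff: 41.6, 31.5 mm/h.
Σ(I−φ)·Δt = d  ⇒  (41.6+31.5 − 2φ)·1 = 50.7
φ = (73.10 − 50.7/1) / 2 = 11.20 mm/h.

φ ≈ 11.20 mm/h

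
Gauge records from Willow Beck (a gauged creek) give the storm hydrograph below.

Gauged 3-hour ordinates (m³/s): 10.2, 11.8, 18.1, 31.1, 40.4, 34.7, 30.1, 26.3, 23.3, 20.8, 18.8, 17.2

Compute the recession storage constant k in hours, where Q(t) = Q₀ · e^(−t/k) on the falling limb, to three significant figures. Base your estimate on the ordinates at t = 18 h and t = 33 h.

On the falling limb, Q drops from 30.1 to 17.2 m³/s between t = 18 h and t = 33 h (Δt = 15 h).
k = −Δt / ln(Q₂/Q₁) = −15 / ln(17.2/30.1) = 26.8 h.

k ≈ 26.8 h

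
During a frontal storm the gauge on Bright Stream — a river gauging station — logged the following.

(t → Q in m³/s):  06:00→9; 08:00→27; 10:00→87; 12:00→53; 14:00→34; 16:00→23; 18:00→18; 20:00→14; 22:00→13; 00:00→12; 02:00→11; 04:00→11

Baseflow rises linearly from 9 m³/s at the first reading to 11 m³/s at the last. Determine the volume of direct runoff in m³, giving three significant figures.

Direct-runoff ordinates (Q − Q_b): 0.00, 17.82, 77.64, 43.45, 24.27, 13.09, 7.91, 3.73, 2.55, 1.36, 0.18, 0.00 m³/s.
ΣQ_DR = 192.0 m³/s.
With Δt = 2 h = 7200 s, V = ΣQ_DR · Δt = 192.0 × 7200 = 1.38 × 10^6 m³.

V ≈ 1.38 × 10^6 m³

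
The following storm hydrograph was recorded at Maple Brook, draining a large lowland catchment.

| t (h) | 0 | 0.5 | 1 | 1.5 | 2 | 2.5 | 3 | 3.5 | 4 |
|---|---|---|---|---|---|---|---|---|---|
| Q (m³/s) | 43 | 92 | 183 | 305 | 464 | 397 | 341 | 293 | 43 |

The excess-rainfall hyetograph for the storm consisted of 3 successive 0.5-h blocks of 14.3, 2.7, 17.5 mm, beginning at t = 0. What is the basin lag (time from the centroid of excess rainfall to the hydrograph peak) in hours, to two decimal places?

Centroid of excess rainfall: t_c = Σ P_i·t̄_i / ΣP_i = 0.7964 h (block centres at 0.25, 0.75, 1.25 h).
Hydrograph peak occurs at t = 2 h, so basin lag t_L = 2 − 0.7964 = 1.20 h.

t_L ≈ 1.20 h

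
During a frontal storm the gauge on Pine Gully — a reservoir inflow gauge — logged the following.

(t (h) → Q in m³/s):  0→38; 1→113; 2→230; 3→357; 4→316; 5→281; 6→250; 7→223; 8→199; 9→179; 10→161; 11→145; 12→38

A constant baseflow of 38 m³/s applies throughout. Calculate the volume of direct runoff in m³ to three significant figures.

V ≈ 7.33 × 10^6 m³

Direct-runoff ordinates (Q − Q_b): 0.0, 75.0, 192.0, 319.0, 278.0, 243.0, 212.0, 185.0, 161.0, 141.0, 123.0, 107.0, 0.0 m³/s.
ΣQ_DR = 2036 m³/s.
With Δt = 1 h = 3600 s, V = ΣQ_DR · Δt = 2036 × 3600 = 7.33 × 10^6 m³.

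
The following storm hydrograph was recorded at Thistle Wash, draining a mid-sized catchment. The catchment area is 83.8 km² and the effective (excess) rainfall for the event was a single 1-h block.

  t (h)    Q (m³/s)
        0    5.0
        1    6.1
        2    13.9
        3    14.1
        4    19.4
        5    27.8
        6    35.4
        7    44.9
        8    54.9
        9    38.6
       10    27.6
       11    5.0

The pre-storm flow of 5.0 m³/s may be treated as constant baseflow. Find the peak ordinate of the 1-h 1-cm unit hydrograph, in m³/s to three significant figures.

U_p ≈ 49.9 m³/s

Direct runoff: 0.0, 1.1, 8.9, 9.1, 14.4, 22.8, 30.4, 39.9, 49.9, 33.6, 22.6, 0.0 m³/s; ΣQ_DR = 232.7 m³/s, peak = 49.9 m³/s.
Runoff depth d = ΣQ_DR·Δt / A = 232.7 × 3600 / (83.8 km²) = 9.997 mm.
The 1-cm UH is the DRH scaled by (10 mm)/d, so U_p = 49.9 × 10/9.997 = 49.9 m³/s.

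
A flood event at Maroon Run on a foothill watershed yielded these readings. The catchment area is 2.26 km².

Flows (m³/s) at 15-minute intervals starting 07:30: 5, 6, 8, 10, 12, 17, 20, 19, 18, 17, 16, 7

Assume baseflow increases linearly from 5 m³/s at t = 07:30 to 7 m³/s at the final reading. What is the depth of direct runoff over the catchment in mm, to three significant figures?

Direct runoff: 0.00, 0.82, 2.64, 4.45, 6.27, 11.09, 13.91, 12.73, 11.55, 10.36, 9.18, 0.00 m³/s; ΣQ_DR = 83.00 m³/s.
V = ΣQ_DR · Δt = 83.00 × 900 s = 74700 m³.
Over A = 2.26 km², depth = V / A = 33.1 mm.

d ≈ 33.1 mm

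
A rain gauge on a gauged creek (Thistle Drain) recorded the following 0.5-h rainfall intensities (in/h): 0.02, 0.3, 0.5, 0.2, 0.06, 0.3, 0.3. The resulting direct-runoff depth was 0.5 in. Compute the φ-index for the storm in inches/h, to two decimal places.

φ ≈ 0.12 in/h

Only the 5 blocks with intensity above φ contribute runoff: 0.3, 0.5, 0.2, 0.3, 0.3 in/h.
Σ(I−φ)·Δt = d  ⇒  (0.3+0.5+0.2+0.3+0.3 − 5φ)·0.5 = 0.5
φ = (1.600 − 0.5/0.5) / 5 = 0.12 in/h.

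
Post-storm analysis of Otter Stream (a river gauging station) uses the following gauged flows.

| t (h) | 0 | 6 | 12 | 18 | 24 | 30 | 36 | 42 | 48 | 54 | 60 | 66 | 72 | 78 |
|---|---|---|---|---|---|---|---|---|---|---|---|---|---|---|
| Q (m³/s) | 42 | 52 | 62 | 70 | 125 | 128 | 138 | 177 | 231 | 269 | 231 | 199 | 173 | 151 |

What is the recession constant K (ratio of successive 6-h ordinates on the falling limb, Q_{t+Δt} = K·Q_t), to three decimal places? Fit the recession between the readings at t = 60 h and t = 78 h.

K ≈ 0.868

Using the recession-limb readings at t = 60 h and t = 78 h: Q falls from 231 to 151 m³/s over 3 intervals.
K = (Q₂/Q₁)^(1/3) = (151/231)^(1/3) = 0.868.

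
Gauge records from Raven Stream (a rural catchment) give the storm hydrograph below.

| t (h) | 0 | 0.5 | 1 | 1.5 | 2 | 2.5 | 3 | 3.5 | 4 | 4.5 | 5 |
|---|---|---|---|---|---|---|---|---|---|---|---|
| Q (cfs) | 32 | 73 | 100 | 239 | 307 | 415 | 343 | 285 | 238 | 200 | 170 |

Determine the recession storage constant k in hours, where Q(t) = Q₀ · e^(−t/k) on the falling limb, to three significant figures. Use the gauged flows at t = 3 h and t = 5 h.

On the falling limb, Q drops from 343 to 170 cfs between t = 3 h and t = 5 h (Δt = 2 h).
k = −Δt / ln(Q₂/Q₁) = −2 / ln(170/343) = 2.85 h.

k ≈ 2.85 h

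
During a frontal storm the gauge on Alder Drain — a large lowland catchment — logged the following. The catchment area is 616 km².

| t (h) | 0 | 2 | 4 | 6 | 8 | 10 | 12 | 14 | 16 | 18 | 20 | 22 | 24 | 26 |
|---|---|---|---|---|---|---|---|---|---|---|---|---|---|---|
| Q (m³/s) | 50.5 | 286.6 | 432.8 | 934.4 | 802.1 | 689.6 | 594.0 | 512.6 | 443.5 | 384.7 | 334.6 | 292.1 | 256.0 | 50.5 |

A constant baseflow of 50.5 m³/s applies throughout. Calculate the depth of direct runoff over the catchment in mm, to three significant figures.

Direct runoff: 0.0, 236.1, 382.3, 883.9, 751.6, 639.1, 543.5, 462.1, 393.0, 334.2, 284.1, 241.6, 205.5, 0.0 m³/s; ΣQ_DR = 5357 m³/s.
V = ΣQ_DR · Δt = 5357 × 7200 s = 3.857 × 10^7 m³.
Over A = 616 km², depth = V / A = 62.6 mm.

d ≈ 62.6 mm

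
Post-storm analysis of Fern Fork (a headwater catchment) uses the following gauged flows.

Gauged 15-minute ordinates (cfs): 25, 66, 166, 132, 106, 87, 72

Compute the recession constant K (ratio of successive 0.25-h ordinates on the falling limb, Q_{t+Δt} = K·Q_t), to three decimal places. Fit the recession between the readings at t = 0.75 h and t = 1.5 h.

K ≈ 0.817

Using the recession-limb readings at t = 0.75 h and t = 1.5 h: Q falls from 132 to 72 cfs over 3 intervals.
K = (Q₂/Q₁)^(1/3) = (72/132)^(1/3) = 0.817.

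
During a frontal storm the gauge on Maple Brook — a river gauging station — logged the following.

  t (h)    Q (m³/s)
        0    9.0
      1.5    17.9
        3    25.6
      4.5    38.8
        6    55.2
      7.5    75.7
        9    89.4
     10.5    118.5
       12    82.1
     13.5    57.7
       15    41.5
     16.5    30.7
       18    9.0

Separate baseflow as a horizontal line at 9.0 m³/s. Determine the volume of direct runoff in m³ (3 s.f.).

Direct-runoff ordinates (Q − Q_b): 0.0, 8.9, 16.6, 29.8, 46.2, 66.7, 80.4, 109.5, 73.1, 48.7, 32.5, 21.7, 0.0 m³/s.
ΣQ_DR = 534.1 m³/s.
With Δt = 1.5 h = 5400 s, V = ΣQ_DR · Δt = 534.1 × 5400 = 2.88 × 10^6 m³.

V ≈ 2.88 × 10^6 m³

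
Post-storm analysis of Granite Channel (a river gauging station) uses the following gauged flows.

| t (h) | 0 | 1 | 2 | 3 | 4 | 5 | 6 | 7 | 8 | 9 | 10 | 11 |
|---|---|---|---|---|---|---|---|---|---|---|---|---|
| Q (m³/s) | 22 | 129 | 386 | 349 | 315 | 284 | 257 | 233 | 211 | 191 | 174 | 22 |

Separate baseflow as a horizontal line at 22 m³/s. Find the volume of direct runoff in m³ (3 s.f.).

Direct-runoff ordinates (Q − Q_b): 0.0, 107.0, 364.0, 327.0, 293.0, 262.0, 235.0, 211.0, 189.0, 169.0, 152.0, 0.0 m³/s.
ΣQ_DR = 2309 m³/s.
With Δt = 1 h = 3600 s, V = ΣQ_DR · Δt = 2309 × 3600 = 8.31 × 10^6 m³.

V ≈ 8.31 × 10^6 m³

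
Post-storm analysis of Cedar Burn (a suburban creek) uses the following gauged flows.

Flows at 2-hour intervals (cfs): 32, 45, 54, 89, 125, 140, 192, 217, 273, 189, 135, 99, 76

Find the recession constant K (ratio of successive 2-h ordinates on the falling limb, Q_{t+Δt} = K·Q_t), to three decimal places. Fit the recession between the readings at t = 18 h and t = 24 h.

K ≈ 0.738

Using the recession-limb readings at t = 18 h and t = 24 h: Q falls from 189 to 76 cfs over 3 intervals.
K = (Q₂/Q₁)^(1/3) = (76/189)^(1/3) = 0.738.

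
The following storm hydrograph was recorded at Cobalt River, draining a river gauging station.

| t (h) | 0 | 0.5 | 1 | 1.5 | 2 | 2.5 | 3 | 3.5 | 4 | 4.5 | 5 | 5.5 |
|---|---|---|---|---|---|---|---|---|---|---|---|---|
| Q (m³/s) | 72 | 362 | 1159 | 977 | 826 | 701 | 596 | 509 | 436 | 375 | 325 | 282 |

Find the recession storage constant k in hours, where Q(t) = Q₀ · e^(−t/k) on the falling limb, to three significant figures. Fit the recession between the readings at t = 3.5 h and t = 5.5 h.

On the falling limb, Q drops from 509 to 282 m³/s between t = 3.5 h and t = 5.5 h (Δt = 2 h).
k = −Δt / ln(Q₂/Q₁) = −2 / ln(282/509) = 3.39 h.

k ≈ 3.39 h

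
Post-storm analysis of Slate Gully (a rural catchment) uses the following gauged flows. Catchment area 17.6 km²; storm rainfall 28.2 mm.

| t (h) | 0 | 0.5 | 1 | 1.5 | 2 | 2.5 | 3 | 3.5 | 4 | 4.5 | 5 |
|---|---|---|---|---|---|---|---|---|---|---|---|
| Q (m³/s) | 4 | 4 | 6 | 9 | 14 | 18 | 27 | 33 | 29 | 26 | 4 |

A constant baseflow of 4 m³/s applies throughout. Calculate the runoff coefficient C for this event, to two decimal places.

ΣQ_DR = 130.0 m³/s; V = ΣQ_DR·Δt = 2.340 × 10^5 m³.
Runoff depth d = V / A = 13.30 mm.
C = d / P = 13.30 / 28.2 = 0.47.

C ≈ 0.47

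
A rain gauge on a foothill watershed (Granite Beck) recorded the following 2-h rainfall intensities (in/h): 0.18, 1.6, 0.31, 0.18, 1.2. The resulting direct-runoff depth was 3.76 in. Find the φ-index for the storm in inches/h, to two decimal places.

φ ≈ 0.46 in/h

Only the 2 blocks with intensity above φ contribute runoff: 1.6, 1.2 in/h.
Σ(I−φ)·Δt = d  ⇒  (1.6+1.2 − 2φ)·2 = 3.76
φ = (2.800 − 3.76/2) / 2 = 0.46 in/h.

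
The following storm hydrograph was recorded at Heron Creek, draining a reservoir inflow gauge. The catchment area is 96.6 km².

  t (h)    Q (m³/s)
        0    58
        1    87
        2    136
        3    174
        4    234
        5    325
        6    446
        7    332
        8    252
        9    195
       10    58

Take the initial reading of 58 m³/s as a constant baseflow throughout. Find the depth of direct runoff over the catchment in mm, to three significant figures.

Direct runoff: 0.0, 29.0, 78.0, 116.0, 176.0, 267.0, 388.0, 274.0, 194.0, 137.0, 0.0 m³/s; ΣQ_DR = 1659 m³/s.
V = ΣQ_DR · Δt = 1659 × 3600 s = 5.972 × 10^6 m³.
Over A = 96.6 km², depth = V / A = 61.8 mm.

d ≈ 61.8 mm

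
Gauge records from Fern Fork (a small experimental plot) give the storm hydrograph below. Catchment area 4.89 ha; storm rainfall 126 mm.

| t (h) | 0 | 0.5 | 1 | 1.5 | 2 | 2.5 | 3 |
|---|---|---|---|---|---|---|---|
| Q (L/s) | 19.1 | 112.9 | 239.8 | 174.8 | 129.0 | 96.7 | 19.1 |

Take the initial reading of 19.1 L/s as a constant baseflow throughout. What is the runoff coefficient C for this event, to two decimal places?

C ≈ 0.19

ΣQ_DR = 657.7 L/s; V = ΣQ_DR·Δt = 1.184 × 10^6 L.
Runoff depth d = V / A = 24.21 mm.
C = d / P = 24.21 / 126 = 0.19.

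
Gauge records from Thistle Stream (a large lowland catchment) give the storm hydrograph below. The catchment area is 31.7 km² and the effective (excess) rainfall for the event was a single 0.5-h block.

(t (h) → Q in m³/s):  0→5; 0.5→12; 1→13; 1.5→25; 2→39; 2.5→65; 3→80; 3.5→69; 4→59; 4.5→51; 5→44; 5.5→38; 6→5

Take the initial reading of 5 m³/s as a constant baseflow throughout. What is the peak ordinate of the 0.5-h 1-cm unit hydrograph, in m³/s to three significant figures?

U_p ≈ 30.0 m³/s

Direct runoff: 0.0, 7.0, 8.0, 20.0, 34.0, 60.0, 75.0, 64.0, 54.0, 46.0, 39.0, 33.0, 0.0 m³/s; ΣQ_DR = 440.0 m³/s, peak = 75.0 m³/s.
Runoff depth d = ΣQ_DR·Δt / A = 440.0 × 1800 / (31.7 km²) = 24.98 mm.
The 1-cm UH is the DRH scaled by (10 mm)/d, so U_p = 75.0 × 10/24.98 = 30.0 m³/s.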